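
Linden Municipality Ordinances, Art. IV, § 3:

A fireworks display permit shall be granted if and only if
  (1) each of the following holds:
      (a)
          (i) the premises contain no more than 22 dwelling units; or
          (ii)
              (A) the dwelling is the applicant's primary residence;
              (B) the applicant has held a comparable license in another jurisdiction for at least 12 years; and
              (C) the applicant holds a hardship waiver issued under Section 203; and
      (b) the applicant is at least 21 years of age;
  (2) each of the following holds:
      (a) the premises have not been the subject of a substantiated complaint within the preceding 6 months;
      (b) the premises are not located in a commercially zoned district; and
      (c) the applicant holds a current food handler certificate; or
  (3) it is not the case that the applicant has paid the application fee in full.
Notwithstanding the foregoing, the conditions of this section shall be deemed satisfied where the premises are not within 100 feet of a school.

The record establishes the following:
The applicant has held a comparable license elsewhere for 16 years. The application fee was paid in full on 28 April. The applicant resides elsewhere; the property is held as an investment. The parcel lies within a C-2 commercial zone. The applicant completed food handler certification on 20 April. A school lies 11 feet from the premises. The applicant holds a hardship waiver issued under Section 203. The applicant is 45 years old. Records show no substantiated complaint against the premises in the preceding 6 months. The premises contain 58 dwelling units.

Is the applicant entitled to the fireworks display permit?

(i) ≤ 22 units — not met.
(A) primary residence — not satisfied.
(B) prior license ≥ 12 yr — holds.
(C) hardship waiver — satisfied.
(ii) = F AND T AND T = false.
So (a) is not satisfied (F OR F).
(b) age ≥ 21 — satisfied.
(1): F AND T → false.
(a) no complaint in 6 mo. — satisfied.
(b) not (commercially zoned) — not met.
(c) food handler cert. — met.
So (2) is not satisfied (T AND F AND T).
(3) not (fee paid) — not satisfied.
So Overall is not satisfied (F OR F OR F).
Exception (≥100 ft from school) — not satisfied.
Result: main false OR exception false → false.

No — denied.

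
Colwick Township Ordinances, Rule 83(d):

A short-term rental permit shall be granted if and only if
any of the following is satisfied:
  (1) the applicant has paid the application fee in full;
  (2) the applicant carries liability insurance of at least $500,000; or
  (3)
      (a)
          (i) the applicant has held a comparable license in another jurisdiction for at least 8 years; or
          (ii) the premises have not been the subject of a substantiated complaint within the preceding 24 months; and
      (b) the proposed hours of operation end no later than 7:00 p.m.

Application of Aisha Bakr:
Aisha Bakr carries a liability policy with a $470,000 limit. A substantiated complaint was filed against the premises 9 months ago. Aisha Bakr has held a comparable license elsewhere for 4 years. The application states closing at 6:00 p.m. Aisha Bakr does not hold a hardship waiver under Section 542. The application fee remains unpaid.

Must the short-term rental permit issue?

(1) fee paid — not met.
(2) insurance ≥ $500,000 — fails.
(i) prior license ≥ 8 yr — fails.
(ii) no complaint in 24 mo. — fails.
So (a) is not satisfied (F OR F).
(b) closes by 7 p.m. — holds.
So (3) is not satisfied (F AND T).
Overall: F OR F OR F → false.

No — denied.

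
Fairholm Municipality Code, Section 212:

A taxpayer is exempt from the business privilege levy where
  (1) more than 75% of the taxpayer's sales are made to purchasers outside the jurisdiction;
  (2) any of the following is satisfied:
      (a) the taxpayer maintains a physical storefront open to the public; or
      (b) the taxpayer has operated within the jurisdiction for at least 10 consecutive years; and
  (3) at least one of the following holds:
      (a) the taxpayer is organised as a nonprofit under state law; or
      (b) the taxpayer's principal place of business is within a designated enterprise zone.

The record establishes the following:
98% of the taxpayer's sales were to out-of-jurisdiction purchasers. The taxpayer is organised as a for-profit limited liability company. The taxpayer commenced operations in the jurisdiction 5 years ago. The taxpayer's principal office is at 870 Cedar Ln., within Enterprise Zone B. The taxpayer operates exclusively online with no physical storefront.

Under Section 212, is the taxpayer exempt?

(1) >75% out-of-jur. sales — met.
(a) has storefront — not satisfied.
(b) ≥ 10 yrs in jurisdiction — not satisfied.
(2) = F OR F = false.
(a) nonprofit — not satisfied.
(b) in enterprise zone — met.
So (3) is satisfied (F OR T).
So Overall is not satisfied (T AND F AND T).

No — not exempt.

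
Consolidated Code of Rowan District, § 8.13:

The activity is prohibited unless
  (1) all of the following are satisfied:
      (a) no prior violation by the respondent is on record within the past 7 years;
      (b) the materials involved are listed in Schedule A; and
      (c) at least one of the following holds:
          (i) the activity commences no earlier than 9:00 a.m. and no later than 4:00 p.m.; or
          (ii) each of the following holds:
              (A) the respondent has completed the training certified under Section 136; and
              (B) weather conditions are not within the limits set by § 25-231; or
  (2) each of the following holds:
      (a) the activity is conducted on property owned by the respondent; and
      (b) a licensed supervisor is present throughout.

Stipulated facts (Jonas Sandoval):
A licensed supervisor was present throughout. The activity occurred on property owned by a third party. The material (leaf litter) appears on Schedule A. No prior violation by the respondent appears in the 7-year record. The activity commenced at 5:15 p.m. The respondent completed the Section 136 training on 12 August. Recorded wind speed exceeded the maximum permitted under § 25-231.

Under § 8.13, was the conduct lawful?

(a) no prior violation — holds.
(b) Schedule A material — holds.
(i) start within hours — not met.
(A) training certified — holds.
(B) not (weather ok) — satisfied.
(ii): T AND T → true.
(c): F OR T → true.
(1): T AND T AND T → true.
(a) own property — not satisfied.
(b) supervisor present — met.
(2): F AND T → false.
So Overall is satisfied (T OR F).

Yes — lawful.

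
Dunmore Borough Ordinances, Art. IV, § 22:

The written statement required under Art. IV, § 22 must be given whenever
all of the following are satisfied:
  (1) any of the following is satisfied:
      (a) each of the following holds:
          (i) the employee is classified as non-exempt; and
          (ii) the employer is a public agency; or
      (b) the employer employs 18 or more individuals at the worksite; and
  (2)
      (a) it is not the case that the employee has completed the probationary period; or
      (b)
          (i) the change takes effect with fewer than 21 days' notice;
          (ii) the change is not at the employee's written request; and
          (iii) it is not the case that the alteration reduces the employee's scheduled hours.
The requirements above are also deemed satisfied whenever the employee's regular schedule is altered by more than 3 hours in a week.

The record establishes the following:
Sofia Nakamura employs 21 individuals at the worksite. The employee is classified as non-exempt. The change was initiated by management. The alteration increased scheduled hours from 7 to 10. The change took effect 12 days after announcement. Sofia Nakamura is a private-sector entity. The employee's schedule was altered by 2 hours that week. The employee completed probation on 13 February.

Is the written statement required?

(i) non-exempt — met.
(ii) public agency — not met.
(a) = T AND F = false.
(b) ≥ 18 at site — met.
(1): F OR T → true.
(a) not (past probation) — fails.
(i) < 21 days' notice — met.
(ii) not employee-requested — met.
(iii) not (hours reduced) — met.
(b) = T AND T AND T = true.
(2) = F OR T = true.
Overall = T AND T = true.
Exception (schedule shift > 3h) — not satisfied.
Result: main true OR exception false → true.

Yes — required.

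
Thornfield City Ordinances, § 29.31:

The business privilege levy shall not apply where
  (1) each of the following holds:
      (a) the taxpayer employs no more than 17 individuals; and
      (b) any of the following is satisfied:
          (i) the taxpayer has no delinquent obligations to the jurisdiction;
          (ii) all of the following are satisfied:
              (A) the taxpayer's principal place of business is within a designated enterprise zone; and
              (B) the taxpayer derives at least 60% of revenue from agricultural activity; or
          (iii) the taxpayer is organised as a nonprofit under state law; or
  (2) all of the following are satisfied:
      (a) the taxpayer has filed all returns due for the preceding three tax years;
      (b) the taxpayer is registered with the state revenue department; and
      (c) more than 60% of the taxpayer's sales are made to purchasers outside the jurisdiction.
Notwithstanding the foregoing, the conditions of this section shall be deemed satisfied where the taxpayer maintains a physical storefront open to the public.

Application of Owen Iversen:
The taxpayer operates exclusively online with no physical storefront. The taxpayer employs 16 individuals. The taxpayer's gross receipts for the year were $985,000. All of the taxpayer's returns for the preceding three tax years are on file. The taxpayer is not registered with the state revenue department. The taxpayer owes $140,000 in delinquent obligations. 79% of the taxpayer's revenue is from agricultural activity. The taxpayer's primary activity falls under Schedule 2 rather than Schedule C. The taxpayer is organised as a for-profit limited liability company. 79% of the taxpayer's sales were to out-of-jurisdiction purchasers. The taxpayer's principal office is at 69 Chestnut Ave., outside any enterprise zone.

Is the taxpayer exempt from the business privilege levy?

(a) ≤ 17 employees — met.
(i) no delinquency — not met.
(A) in enterprise zone — not met.
(B) ≥60% agricultural — satisfied.
(ii) = F AND T = false.
(iii) nonprofit — not met.
(b): F OR F OR F → false.
So (1) is not satisfied (T AND F).
(a) returns current — holds.
(b) state-registered — not met.
(c) >60% out-of-jur. sales — satisfied.
(2): T AND F AND T → false.
Overall = F OR F = false.
Exception (has storefront) — not satisfied.
Result: main false OR exception false → false.

No — not exempt.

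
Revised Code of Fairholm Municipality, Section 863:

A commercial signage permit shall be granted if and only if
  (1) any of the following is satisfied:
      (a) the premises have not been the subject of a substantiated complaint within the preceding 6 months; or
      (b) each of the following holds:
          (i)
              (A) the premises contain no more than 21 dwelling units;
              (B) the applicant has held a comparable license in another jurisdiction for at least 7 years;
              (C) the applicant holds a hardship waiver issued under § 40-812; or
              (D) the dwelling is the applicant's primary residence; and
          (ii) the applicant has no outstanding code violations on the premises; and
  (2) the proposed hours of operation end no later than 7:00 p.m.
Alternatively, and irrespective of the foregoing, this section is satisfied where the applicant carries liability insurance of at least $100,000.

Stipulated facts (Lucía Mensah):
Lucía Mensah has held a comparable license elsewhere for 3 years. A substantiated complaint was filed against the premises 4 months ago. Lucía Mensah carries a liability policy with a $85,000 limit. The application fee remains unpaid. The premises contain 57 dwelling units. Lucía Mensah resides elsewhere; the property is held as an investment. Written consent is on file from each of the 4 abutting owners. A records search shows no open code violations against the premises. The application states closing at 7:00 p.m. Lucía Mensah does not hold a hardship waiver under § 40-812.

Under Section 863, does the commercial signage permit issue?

(a) no complaint in 6 mo. — fails.
(A) ≤ 21 units — not satisfied.
(B) prior license ≥ 7 yr — not met.
(C) hardship waiver — not met.
(D) primary residence — not satisfied.
(i): F OR F OR F OR F → false.
(ii) no code violations — holds.
So (b) is not satisfied (F AND T).
(1): F OR F → false.
(2) closes by 7 p.m. — holds.
Overall = F AND T = false.
Exception (insurance ≥ $100,000) — not satisfied.
Result: main false OR exception false → false.

No — denied.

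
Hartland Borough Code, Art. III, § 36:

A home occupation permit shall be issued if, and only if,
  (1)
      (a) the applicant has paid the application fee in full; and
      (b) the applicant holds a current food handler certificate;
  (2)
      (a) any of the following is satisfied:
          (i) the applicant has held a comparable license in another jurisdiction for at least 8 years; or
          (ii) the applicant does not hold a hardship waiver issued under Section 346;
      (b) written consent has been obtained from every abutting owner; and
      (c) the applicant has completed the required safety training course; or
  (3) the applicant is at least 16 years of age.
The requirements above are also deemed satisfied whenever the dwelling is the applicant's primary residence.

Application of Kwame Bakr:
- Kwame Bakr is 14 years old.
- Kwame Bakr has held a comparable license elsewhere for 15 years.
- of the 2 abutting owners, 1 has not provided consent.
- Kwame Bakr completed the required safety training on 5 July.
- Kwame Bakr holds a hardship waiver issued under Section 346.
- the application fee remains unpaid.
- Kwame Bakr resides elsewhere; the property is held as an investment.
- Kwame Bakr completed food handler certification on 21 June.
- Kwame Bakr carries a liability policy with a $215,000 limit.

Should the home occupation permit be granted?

No — denied.

(a) fee paid — fails.
(b) food handler cert. — satisfied.
(1): F AND T → false.
(i) prior license ≥ 8 yr — met.
(ii) not (hardship waiver) — not met.
So (a) is satisfied (T OR F).
(b) all abutters consent — not met.
(c) safety training — met.
So (2) is not satisfied (T AND F AND T).
(3) age ≥ 16 — not met.
Overall = F OR F OR F = false.
Exception (primary residence) — not satisfied.
Result: main false OR exception false → false.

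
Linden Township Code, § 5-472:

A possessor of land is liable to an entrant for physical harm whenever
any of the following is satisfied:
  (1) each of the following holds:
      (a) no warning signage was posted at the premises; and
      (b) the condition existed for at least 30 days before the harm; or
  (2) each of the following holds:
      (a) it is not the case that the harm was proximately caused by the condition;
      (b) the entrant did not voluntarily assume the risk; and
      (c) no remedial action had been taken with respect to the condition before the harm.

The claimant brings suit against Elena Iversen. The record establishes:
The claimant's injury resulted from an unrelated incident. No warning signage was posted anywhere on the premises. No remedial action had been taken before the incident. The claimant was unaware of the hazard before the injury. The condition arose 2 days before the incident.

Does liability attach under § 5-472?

Yes — liable.

(a) no signage posted — met.
(b) condition ≥30 days old — not met.
(1): T AND F → false.
(a) not (proximate cause) — holds.
(b) no assumed risk — satisfied.
(c) no remedial action — met.
So (2) is satisfied (T AND T AND T).
Overall: F OR T → true.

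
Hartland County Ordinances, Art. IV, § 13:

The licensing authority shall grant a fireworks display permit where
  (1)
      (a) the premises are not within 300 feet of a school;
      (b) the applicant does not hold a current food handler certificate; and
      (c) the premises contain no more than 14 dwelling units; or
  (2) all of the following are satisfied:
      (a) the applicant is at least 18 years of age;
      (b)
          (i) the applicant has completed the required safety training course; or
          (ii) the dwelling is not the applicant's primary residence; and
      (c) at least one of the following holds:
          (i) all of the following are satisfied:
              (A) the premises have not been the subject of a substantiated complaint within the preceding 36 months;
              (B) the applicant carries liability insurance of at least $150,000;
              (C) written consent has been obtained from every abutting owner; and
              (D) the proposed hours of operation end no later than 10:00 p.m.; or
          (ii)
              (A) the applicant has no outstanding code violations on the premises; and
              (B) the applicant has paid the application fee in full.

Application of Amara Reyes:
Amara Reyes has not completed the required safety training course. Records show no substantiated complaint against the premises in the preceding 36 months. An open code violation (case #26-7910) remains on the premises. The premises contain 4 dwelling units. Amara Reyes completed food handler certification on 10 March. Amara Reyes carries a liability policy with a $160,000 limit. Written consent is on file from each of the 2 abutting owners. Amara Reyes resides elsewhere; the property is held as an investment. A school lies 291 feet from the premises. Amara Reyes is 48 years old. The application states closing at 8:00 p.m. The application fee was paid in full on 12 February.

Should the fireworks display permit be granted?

Yes — granted.

(a) ≥300 ft from school — fails.
(b) not (food handler cert.) — not satisfied.
(c) ≤ 14 units — met.
So (1) is not satisfied (F AND F AND T).
(a) age ≥ 18 — met.
(i) safety training — fails.
(ii) not (primary residence) — satisfied.
(b): F OR T → true.
(A) no complaint in 36 mo. — holds.
(B) insurance ≥ $150,000 — met.
(C) all abutters consent — met.
(D) closes by 10 p.m. — met.
(i) = T AND T AND T AND T = true.
(A) no code violations — not met.
(B) fee paid — met.
(ii) = F AND T = false.
So (c) is satisfied (T OR F).
(2): T AND T AND T → true.
Overall: F OR T → true.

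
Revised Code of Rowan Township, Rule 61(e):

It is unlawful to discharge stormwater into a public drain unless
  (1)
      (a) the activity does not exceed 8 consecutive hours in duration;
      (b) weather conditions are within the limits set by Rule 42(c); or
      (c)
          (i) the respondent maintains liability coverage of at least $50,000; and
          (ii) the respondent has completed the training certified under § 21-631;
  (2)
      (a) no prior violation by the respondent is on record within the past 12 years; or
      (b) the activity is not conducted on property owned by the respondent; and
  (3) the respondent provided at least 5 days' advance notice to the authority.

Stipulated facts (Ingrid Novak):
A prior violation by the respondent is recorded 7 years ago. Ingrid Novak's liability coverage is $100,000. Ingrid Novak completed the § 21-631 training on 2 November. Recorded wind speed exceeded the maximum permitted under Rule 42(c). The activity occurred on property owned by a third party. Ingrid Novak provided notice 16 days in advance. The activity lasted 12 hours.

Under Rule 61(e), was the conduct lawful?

Yes — lawful.

(a) ≤ 8 hrs duration — fails.
(b) weather ok — not met.
(i) coverage ≥ $50,000 — met.
(ii) training certified — satisfied.
(c) = T AND T = true.
(1) = F OR F OR T = true.
(a) no prior violation — fails.
(b) not (own property) — holds.
(2) = F OR T = true.
(3) ≥5 days' notice — satisfied.
Overall: T AND T AND T → true.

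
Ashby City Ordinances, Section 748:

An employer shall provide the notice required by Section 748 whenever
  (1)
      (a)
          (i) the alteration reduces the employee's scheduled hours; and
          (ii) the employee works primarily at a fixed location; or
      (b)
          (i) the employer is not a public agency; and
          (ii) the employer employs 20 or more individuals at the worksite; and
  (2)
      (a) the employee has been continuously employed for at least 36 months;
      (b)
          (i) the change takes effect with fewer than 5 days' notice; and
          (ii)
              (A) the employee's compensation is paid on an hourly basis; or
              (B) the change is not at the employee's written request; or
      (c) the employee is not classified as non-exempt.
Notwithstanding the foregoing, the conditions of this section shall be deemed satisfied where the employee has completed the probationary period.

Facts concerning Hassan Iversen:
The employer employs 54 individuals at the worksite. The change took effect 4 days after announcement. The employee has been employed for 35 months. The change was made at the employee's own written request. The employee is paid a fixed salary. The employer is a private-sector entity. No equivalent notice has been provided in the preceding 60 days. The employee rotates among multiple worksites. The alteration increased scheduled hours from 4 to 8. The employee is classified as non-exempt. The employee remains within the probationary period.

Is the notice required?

(i) hours reduced — not satisfied.
(ii) fixed location — not met.
So (a) is not satisfied (F AND F).
(i) not (public agency) — met.
(ii) ≥ 20 at site — holds.
So (b) is satisfied (T AND T).
(1): F OR T → true.
(a) tenure ≥ 36 mo. — fails.
(i) < 5 days' notice — met.
(A) hourly-paid — not met.
(B) not employee-requested — not satisfied.
So (ii) is not satisfied (F OR F).
(b) = T AND F = false.
(c) not (non-exempt) — not met.
(2): F OR F OR F → false.
Overall: T AND F → false.
Exception (past probation) — not satisfied.
Result: main false OR exception false → false.

No — not required.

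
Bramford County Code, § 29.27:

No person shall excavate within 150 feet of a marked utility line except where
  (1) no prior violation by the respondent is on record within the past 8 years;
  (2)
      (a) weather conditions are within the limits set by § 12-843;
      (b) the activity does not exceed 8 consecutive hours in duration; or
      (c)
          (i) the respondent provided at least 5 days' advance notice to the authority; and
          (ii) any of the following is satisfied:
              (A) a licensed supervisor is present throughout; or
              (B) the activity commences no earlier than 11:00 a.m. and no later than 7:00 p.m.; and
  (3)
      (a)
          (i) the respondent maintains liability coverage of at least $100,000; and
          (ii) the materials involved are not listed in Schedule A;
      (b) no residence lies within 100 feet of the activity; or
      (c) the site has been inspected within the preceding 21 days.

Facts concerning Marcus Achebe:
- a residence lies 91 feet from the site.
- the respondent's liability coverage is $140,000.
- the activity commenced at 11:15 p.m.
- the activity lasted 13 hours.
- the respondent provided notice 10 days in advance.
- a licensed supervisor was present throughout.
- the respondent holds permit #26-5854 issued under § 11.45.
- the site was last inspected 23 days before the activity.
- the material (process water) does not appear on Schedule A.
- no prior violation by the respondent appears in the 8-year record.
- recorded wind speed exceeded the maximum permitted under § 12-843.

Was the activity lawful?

(1) no prior violation — holds.
(a) weather ok — not satisfied.
(b) ≤ 8 hrs duration — not met.
(i) ≥5 days' notice — satisfied.
(A) supervisor present — holds.
(B) start within hours — not met.
(ii): T OR F → true.
So (c) is satisfied (T AND T).
So (2) is satisfied (F OR F OR T).
(i) coverage ≥ $100,000 — satisfied.
(ii) not (Schedule A material) — satisfied.
(a): T AND T → true.
(b) no residence in 100 ft — fails.
(c) site inspected — fails.
(3): T OR F OR F → true.
Overall = T AND T AND T = true.

Yes — lawful.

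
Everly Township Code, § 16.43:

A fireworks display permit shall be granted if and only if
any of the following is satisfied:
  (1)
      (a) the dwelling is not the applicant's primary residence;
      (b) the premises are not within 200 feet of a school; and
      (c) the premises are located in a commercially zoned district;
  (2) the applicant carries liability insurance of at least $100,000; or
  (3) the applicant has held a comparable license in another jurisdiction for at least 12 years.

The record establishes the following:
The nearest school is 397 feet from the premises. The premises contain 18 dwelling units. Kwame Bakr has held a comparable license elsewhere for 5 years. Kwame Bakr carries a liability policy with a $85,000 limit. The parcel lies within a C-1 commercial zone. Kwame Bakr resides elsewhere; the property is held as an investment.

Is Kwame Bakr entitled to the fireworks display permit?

(a) not (primary residence) — satisfied.
(b) ≥200 ft from school — satisfied.
(c) commercially zoned — met.
So (1) is satisfied (T AND T AND T).
(2) insurance ≥ $100,000 — not met.
(3) prior license ≥ 12 yr — fails.
Overall: T OR F OR F → true.

Yes — granted.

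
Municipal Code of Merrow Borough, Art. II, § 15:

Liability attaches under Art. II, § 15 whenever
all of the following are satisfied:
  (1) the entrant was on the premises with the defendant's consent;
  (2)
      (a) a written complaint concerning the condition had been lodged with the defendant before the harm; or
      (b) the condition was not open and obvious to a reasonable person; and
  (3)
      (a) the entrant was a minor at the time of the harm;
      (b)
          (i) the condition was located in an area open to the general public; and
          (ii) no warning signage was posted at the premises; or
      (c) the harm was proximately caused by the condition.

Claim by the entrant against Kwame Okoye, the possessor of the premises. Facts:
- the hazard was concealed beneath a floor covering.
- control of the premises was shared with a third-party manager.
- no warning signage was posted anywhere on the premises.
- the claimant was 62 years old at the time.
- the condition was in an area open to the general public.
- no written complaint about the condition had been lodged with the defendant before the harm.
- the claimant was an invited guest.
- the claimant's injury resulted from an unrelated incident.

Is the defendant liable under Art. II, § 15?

(1) consent to enter — met.
(a) complaint lodged — not met.
(b) not open/obvious — met.
(2) = F OR T = true.
(a) entrant a minor — not satisfied.
(i) public area — holds.
(ii) no signage posted — holds.
(b): T AND T → true.
(c) proximate cause — not met.
(3): F OR T OR F → true.
Overall: T AND T AND T → true.

Yes — liable.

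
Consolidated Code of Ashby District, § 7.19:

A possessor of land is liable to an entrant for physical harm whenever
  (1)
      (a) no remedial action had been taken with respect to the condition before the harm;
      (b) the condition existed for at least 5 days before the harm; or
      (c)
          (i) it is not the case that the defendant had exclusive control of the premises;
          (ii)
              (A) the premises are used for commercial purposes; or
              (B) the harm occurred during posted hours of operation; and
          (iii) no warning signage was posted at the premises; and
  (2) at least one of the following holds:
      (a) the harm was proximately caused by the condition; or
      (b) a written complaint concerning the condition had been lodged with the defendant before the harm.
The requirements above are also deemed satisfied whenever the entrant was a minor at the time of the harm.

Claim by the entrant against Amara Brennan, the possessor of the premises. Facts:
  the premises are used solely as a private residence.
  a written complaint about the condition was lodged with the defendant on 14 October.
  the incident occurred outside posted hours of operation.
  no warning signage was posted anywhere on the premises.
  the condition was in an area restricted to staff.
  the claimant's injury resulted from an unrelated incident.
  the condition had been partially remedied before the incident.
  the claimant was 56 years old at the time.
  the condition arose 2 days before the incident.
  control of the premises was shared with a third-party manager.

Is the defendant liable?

(a) no remedial action — not satisfied.
(b) condition ≥5 days old — fails.
(i) not (exclusive control) — satisfied.
(A) commercial use — not met.
(B) during posted hours — fails.
(ii) = F OR F = false.
(iii) no signage posted — met.
So (c) is not satisfied (T AND F AND T).
So (1) is not satisfied (F OR F OR F).
(a) proximate cause — fails.
(b) complaint lodged — holds.
(2) = F OR T = true.
Overall: F AND T → false.
Exception (entrant a minor) — not satisfied.
Result: main false OR exception false → false.

No — not liable.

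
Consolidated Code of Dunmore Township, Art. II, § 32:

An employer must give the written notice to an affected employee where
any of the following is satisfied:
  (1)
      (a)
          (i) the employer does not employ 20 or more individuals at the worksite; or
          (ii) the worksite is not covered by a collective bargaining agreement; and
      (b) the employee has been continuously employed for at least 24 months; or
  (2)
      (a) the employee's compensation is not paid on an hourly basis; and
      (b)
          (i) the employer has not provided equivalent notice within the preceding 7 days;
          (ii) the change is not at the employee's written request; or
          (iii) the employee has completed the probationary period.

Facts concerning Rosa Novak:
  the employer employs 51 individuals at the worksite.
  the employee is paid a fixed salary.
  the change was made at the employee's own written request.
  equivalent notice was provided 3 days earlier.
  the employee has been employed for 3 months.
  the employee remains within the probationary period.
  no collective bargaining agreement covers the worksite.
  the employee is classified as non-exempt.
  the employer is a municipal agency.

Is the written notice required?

No — not required.

(i) not (≥ 20 at site) — not met.
(ii) no CBA — holds.
(a): F OR T → true.
(b) tenure ≥ 24 mo. — not satisfied.
So (1) is not satisfied (T AND F).
(a) not (hourly-paid) — satisfied.
(i) no recent notice — not satisfied.
(ii) not employee-requested — not met.
(iii) past probation — not met.
So (b) is not satisfied (F OR F OR F).
(2): T AND F → false.
So Overall is not satisfied (F OR F).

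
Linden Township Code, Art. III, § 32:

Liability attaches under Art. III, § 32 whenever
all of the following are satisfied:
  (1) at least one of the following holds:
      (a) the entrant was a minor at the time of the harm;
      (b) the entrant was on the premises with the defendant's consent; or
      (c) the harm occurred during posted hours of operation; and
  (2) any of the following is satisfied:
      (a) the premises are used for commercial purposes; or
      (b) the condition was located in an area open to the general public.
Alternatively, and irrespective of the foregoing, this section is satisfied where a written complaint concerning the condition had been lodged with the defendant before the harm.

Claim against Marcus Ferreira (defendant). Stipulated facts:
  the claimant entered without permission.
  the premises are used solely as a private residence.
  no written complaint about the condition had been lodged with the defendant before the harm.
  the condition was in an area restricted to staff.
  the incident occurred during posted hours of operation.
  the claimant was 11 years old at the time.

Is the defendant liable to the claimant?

No — not liable.

(a) entrant a minor — satisfied.
(b) consent to enter — not met.
(c) during posted hours — holds.
(1) = T OR F OR T = true.
(a) commercial use — not satisfied.
(b) public area — fails.
(2): F OR F → false.
Overall = T AND F = false.
Exception (complaint lodged) — not satisfied.
Result: main false OR exception false → false.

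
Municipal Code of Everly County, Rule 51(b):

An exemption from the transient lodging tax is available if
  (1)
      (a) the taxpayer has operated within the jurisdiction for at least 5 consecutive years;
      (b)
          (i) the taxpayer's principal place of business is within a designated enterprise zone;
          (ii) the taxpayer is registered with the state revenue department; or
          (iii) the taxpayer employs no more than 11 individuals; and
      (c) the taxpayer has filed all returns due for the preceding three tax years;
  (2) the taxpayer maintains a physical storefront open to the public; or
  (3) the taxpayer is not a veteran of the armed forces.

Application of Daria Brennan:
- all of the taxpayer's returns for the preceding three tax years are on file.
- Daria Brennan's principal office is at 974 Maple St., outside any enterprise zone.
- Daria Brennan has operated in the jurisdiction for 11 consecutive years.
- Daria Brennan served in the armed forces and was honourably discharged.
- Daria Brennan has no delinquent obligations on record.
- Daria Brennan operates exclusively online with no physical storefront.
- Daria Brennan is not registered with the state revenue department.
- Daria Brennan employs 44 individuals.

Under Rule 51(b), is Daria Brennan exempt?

No — not exempt.

(a) ≥ 5 yrs in jurisdiction — met.
(i) in enterprise zone — not satisfied.
(ii) state-registered — not satisfied.
(iii) ≤ 11 employees — not satisfied.
(b) = F OR F OR F = false.
(c) returns current — met.
(1): T AND F AND T → false.
(2) has storefront — not satisfied.
(3) not (veteran) — not satisfied.
Overall: F OR F OR F → false.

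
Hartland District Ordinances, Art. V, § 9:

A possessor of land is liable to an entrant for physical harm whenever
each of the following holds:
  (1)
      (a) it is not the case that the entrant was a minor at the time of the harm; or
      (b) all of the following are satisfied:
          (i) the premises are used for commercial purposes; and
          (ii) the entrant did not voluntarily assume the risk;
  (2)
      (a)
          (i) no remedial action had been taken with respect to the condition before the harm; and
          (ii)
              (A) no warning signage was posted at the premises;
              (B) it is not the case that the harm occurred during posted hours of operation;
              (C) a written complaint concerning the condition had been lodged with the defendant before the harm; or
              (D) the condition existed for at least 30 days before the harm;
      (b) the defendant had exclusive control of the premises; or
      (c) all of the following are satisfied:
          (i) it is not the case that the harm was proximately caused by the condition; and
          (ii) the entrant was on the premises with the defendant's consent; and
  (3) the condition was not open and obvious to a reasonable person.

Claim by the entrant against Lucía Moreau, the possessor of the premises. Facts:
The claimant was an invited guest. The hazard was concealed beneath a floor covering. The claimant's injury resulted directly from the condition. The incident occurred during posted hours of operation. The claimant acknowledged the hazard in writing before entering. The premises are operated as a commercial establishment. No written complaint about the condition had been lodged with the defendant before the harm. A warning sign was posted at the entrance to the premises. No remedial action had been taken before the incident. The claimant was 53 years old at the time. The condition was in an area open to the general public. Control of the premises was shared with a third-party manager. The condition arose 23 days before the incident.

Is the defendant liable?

(a) not (entrant a minor) — met.
(i) commercial use — met.
(ii) no assumed risk — not met.
(b) = T AND F = false.
So (1) is satisfied (T OR F).
(i) no remedial action — met.
(A) no signage posted — fails.
(B) not (during posted hours) — not met.
(C) complaint lodged — not met.
(D) condition ≥30 days old — not satisfied.
So (ii) is not satisfied (F OR F OR F OR F).
(a): T AND F → false.
(b) exclusive control — not satisfied.
(i) not (proximate cause) — fails.
(ii) consent to enter — met.
(c): F AND T → false.
(2): F OR F OR F → false.
(3) not open/obvious — holds.
So Overall is not satisfied (T AND F AND T).

No — not liable.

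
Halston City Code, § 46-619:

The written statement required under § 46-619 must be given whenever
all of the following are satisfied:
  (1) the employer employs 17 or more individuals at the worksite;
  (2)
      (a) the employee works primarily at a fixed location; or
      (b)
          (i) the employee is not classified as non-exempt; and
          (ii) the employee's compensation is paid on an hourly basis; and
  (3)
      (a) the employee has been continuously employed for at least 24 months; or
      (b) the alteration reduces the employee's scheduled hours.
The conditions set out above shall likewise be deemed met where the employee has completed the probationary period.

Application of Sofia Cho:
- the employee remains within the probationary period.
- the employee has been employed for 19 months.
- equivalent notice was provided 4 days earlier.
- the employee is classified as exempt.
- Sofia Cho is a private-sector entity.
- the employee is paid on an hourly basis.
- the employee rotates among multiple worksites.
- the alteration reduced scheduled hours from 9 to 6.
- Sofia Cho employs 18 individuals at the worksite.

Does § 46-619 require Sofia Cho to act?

(1) ≥ 17 at site — satisfied.
(a) fixed location — fails.
(i) not (non-exempt) — holds.
(ii) hourly-paid — holds.
So (b) is satisfied (T AND T).
(2): F OR T → true.
(a) tenure ≥ 24 mo. — not met.
(b) hours reduced — met.
(3) = F OR T = true.
Overall: T AND T AND T → true.
Exception (past probation) — not satisfied.
Result: main true OR exception false → true.

Yes — required.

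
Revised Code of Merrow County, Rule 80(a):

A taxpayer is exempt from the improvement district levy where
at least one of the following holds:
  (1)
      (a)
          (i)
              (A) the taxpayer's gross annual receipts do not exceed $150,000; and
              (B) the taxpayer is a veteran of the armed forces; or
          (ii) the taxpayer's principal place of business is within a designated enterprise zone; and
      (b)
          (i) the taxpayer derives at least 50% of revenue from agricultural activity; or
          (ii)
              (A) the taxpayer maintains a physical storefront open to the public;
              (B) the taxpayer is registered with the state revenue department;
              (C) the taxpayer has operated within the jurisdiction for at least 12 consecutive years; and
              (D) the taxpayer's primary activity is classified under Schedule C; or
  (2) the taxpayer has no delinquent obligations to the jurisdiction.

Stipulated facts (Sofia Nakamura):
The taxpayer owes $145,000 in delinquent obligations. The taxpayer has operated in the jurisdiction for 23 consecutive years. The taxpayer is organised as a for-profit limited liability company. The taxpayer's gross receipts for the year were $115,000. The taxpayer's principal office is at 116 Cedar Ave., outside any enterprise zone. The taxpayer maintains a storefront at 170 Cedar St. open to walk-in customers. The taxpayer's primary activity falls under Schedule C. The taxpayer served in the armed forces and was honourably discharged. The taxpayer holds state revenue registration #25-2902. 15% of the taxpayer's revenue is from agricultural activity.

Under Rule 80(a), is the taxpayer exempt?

(A) receipts ≤ $150,000 — met.
(B) veteran — satisfied.
(i): T AND T → true.
(ii) in enterprise zone — not satisfied.
So (a) is satisfied (T OR F).
(i) ≥50% agricultural — not met.
(A) has storefront — satisfied.
(B) state-registered — holds.
(C) ≥ 12 yrs in jurisdiction — satisfied.
(D) Schedule C activity — met.
(ii) = T AND T AND T AND T = true.
(b): F OR T → true.
So (1) is satisfied (T AND T).
(2) no delinquency — fails.
So Overall is satisfied (T OR F).

Yes — exempt.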